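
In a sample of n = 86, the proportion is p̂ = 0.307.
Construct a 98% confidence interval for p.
(0.191, 0.423)

Proportion CI:
SE = √(p̂(1-p̂)/n) = √(0.307 · 0.693 / 86) = 0.04974

z* = 2.326
Margin = z* · SE = 2.326 · 0.04974 = 0.1157

CI: 0.307 ± 0.1157 = (0.191, 0.423)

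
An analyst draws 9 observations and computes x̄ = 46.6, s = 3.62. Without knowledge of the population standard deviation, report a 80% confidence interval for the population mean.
(44.91, 48.29)

t-interval (σ unknown):
df = n - 1 = 8
t* = 1.397 for 80% confidence

Margin of error = t* · s/√n = 1.397 · 3.62/√9 = 1.69

CI: (44.91, 48.29)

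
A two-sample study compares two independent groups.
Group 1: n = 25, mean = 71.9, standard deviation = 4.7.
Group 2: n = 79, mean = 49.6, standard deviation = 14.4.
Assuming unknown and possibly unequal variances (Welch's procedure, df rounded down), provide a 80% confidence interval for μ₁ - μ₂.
(19.88, 24.72)

Difference: x̄₁ - x̄₂ = 22.30
SE = √(s₁²/n₁ + s₂²/n₂) = √(4.7²/25 + 14.4²/79) = 1.8731
df = 101.84 → 101 (Welch–Satterthwaite, rounded down)
t* = 1.290

CI: 22.30 ± 1.290 · 1.8731 = 22.30 ± 2.42 = (19.88, 24.72)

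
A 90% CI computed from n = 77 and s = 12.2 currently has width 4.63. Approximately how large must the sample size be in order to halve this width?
n ≈ 308

CI width ∝ 1/√n
To reduce width by factor 2, need √n to grow by 2 → need 2² = 4 times as many samples.

Current: n = 77, width = 4.63
New: n = 308, width ≈ 2.29

Width reduced by factor of 4.63/2.29 = 2.02.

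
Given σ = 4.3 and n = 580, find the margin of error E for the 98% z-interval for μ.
Margin of error = 0.42

Margin of error = z* · σ/√n
= 2.326 · 4.3/√580
= 2.326 · 4.3/24.0832
= 0.42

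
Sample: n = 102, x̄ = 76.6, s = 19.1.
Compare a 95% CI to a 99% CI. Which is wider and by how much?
99% CI is wider by 2.43

df = 101
95% CI: t* = 1.984, (72.85, 80.35), width = 2 · t* · s/√n = 7.50
99% CI: t* = 2.625, (71.64, 81.56), width = 2 · t* · s/√n = 9.93

The 99% CI is wider by 9.93 - 7.50 = 2.43.
Higher confidence requires a wider interval.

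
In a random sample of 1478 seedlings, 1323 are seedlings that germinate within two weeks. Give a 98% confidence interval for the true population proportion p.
(0.877, 0.914)

Proportion CI:
p̂ = 1323/1478 = 0.89513
SE = √(p̂(1-p̂)/n) = √(0.89513 · 0.10487 / 1478) = 0.00797

z* = 2.326
Margin = z* · SE = 2.326 · 0.00797 = 0.0185

CI: 0.89513 ± 0.0185 = (0.877, 0.914)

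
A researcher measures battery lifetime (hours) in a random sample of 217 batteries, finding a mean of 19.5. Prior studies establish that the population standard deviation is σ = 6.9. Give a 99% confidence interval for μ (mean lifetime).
(18.29, 20.71)

z-interval (σ known):
z* = 2.576 for 99% confidence

Margin of error = z* · σ/√n = 2.576 · 6.9/√217 = 1.21

CI: (19.5 - 1.21, 19.5 + 1.21) = (18.29, 20.71)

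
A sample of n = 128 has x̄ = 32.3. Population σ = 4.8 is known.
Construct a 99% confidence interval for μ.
(31.21, 33.39)

z-interval (σ known):
z* = 2.576 for 99% confidence

Margin of error = z* · σ/√n = 2.576 · 4.8/√128 = 1.09

CI: (32.3 - 1.09, 32.3 + 1.09) = (31.21, 33.39)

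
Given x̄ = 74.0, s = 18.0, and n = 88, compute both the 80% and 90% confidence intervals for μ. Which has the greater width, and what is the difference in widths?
90% CI is wider by 1.43

df = 87
80% CI: t* = 1.291, (71.52, 76.48), width = 2 · t* · s/√n = 4.95
90% CI: t* = 1.663, (70.81, 77.19), width = 2 · t* · s/√n = 6.38

The 90% CI is wider by 6.38 - 4.95 = 1.43.
Higher confidence requires a wider interval.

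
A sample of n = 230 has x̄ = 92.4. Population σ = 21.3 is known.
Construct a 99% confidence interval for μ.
(88.78, 96.02)

z-interval (σ known):
z* = 2.576 for 99% confidence

Margin of error = z* · σ/√n = 2.576 · 21.3/√230 = 3.62

CI: (92.4 - 3.62, 92.4 + 3.62) = (88.78, 96.02)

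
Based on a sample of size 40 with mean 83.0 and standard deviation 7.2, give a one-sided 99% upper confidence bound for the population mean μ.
μ ≤ 85.76

Upper bound (one-sided):
t* = 2.426 (one-sided for 99%)
Upper bound = x̄ + t* · s/√n = 83.0 + 2.426 · 7.2/√40 = 85.76

We are 99% confident that μ ≤ 85.76.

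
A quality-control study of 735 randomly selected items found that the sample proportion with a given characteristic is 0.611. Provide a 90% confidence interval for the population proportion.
(0.581, 0.641)

Proportion CI:
SE = √(p̂(1-p̂)/n) = √(0.611 · 0.389 / 735) = 0.01798

z* = 1.645
Margin = z* · SE = 1.645 · 0.01798 = 0.0296

CI: 0.611 ± 0.0296 = (0.581, 0.641)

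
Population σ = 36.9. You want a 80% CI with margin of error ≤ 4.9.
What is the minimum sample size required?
n ≥ 94

For margin E ≤ 4.9:
n ≥ (z* · σ / E)²
n ≥ (1.282 · 36.9 / 4.9)²
n ≥ 93.20

Minimum n = 94 (rounding up)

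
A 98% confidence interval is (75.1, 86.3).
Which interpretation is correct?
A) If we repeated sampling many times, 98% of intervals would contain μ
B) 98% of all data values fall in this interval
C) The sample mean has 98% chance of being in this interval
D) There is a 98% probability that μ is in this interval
A

A) Correct — this is the frequentist long-run coverage interpretation.
B) Wrong — a CI is about the parameter μ, not individual data values.
C) Wrong — x̄ is observed and sits in the interval by construction.
D) Wrong — μ is fixed; the randomness lives in the interval, not in μ.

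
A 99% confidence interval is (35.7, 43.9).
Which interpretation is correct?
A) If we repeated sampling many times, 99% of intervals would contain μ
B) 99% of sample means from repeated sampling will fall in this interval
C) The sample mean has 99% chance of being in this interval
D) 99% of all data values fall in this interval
A

A) Correct — this is the frequentist long-run coverage interpretation.
B) Wrong — coverage applies to intervals containing μ, not to future x̄ values.
C) Wrong — x̄ is observed and sits in the interval by construction.
D) Wrong — a CI is about the parameter μ, not individual data values.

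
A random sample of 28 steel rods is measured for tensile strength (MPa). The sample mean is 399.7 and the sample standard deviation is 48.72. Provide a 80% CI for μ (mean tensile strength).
(387.60, 411.80)

t-interval (σ unknown):
df = n - 1 = 27
t* = 1.314 for 80% confidence

Margin of error = t* · s/√n = 1.314 · 48.72/√28 = 12.10

CI: (387.60, 411.80)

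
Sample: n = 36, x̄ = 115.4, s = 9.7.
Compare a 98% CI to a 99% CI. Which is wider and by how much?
99% CI is wider by 0.93

df = 35
98% CI: t* = 2.438, (111.46, 119.34), width = 2 · t* · s/√n = 7.88
99% CI: t* = 2.724, (111.00, 119.80), width = 2 · t* · s/√n = 8.81

The 99% CI is wider by 8.81 - 7.88 = 0.93.
Higher confidence requires a wider interval.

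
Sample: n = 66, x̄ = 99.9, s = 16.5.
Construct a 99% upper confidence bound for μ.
μ ≤ 104.74

Upper bound (one-sided):
t* = 2.385 (one-sided for 99%)
Upper bound = x̄ + t* · s/√n = 99.9 + 2.385 · 16.5/√66 = 104.74

We are 99% confident that μ ≤ 104.74.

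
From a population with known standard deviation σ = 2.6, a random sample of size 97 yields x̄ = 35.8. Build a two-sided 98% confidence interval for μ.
(35.19, 36.41)

z-interval (σ known):
z* = 2.326 for 98% confidence

Margin of error = z* · σ/√n = 2.326 · 2.6/√97 = 0.61

CI: (35.8 - 0.61, 35.8 + 0.61) = (35.19, 36.41)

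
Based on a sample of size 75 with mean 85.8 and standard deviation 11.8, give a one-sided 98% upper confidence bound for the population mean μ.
μ ≤ 88.65

Upper bound (one-sided):
t* = 2.091 (one-sided for 98%)
Upper bound = x̄ + t* · s/√n = 85.8 + 2.091 · 11.8/√75 = 88.65

We are 98% confident that μ ≤ 88.65.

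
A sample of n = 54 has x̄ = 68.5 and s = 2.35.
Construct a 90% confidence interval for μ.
(67.96, 69.04)

t-interval (σ unknown):
df = n - 1 = 53
t* = 1.674 for 90% confidence

Margin of error = t* · s/√n = 1.674 · 2.35/√54 = 0.54

CI: (67.96, 69.04)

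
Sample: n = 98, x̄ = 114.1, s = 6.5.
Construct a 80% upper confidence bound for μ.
μ ≤ 114.65

Upper bound (one-sided):
t* = 0.845 (one-sided for 80%)
Upper bound = x̄ + t* · s/√n = 114.1 + 0.845 · 6.5/√98 = 114.65

We are 80% confident that μ ≤ 114.65.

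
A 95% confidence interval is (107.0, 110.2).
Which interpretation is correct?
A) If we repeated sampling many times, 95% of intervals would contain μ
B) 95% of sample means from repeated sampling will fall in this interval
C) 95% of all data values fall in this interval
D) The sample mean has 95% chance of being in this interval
A

A) Correct — this is the frequentist long-run coverage interpretation.
B) Wrong — coverage applies to intervals containing μ, not to future x̄ values.
C) Wrong — a CI is about the parameter μ, not individual data values.
D) Wrong — x̄ is observed and sits in the interval by construction.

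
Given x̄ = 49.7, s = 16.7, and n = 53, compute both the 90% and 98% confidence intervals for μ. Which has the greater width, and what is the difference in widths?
98% CI is wider by 3.33

df = 52
90% CI: t* = 1.675, (45.86, 53.54), width = 2 · t* · s/√n = 7.68
98% CI: t* = 2.400, (44.19, 55.21), width = 2 · t* · s/√n = 11.01

The 98% CI is wider by 11.01 - 7.68 = 3.33.
Higher confidence requires a wider interval.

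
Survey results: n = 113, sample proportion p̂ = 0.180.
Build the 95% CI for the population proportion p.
(0.109, 0.251)

Proportion CI:
SE = √(p̂(1-p̂)/n) = √(0.180 · 0.820 / 113) = 0.03614

z* = 1.960
Margin = z* · SE = 1.960 · 0.03614 = 0.0708

CI: 0.180 ± 0.0708 = (0.109, 0.251)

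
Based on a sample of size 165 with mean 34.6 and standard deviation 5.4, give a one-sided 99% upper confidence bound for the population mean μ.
μ ≤ 35.59

Upper bound (one-sided):
t* = 2.349 (one-sided for 99%)
Upper bound = x̄ + t* · s/√n = 34.6 + 2.349 · 5.4/√165 = 35.59

We are 99% confident that μ ≤ 35.59.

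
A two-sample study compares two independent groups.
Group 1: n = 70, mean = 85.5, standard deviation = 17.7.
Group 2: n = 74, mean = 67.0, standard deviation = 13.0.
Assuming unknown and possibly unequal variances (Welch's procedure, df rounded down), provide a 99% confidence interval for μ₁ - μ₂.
(11.70, 25.30)

Difference: x̄₁ - x̄₂ = 18.50
SE = √(s₁²/n₁ + s₂²/n₂) = √(17.7²/70 + 13.0²/74) = 2.5999
df = 126.30 → 126 (Welch–Satterthwaite, rounded down)
t* = 2.615

CI: 18.50 ± 2.615 · 2.5999 = 18.50 ± 6.80 = (11.70, 25.30)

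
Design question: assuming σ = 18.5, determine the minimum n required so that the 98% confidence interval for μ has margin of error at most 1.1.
n ≥ 1531

For margin E ≤ 1.1:
n ≥ (z* · σ / E)²
n ≥ (2.326 · 18.5 / 1.1)²
n ≥ 1530.30

Minimum n = 1531 (rounding up)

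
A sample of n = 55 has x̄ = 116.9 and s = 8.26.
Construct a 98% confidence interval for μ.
(114.23, 119.57)

t-interval (σ unknown):
df = n - 1 = 54
t* = 2.397 for 98% confidence

Margin of error = t* · s/√n = 2.397 · 8.26/√55 = 2.67

CI: (114.23, 119.57)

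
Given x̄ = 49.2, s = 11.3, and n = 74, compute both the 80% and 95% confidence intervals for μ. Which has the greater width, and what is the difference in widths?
95% CI is wider by 1.84

df = 73
80% CI: t* = 1.293, (47.50, 50.90), width = 2 · t* · s/√n = 3.40
95% CI: t* = 1.993, (46.58, 51.82), width = 2 · t* · s/√n = 5.24

The 95% CI is wider by 5.24 - 3.40 = 1.84.
Higher confidence requires a wider interval.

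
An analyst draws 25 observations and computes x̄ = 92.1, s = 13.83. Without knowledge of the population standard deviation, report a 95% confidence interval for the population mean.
(86.39, 97.81)

t-interval (σ unknown):
df = n - 1 = 24
t* = 2.064 for 95% confidence

Margin of error = t* · s/√n = 2.064 · 13.83/√25 = 5.71

CI: (86.39, 97.81)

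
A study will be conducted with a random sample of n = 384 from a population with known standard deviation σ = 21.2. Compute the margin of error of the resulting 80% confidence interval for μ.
Margin of error = 1.39

Margin of error = z* · σ/√n
= 1.282 · 21.2/√384
= 1.282 · 21.2/19.5959
= 1.39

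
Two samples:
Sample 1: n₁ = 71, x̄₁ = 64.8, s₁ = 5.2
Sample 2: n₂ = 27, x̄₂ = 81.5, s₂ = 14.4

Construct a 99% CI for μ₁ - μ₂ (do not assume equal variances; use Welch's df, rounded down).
(-24.54, -8.86)

Difference: x̄₁ - x̄₂ = -16.70
SE = √(s₁²/n₁ + s₂²/n₂) = √(5.2²/71 + 14.4²/27) = 2.8392
df = 28.62 → 28 (Welch–Satterthwaite, rounded down)
t* = 2.763

CI: -16.70 ± 2.763 · 2.8392 = -16.70 ± 7.84 = (-24.54, -8.86)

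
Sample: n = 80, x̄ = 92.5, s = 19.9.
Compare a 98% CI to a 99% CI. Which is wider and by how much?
99% CI is wider by 1.19

df = 79
98% CI: t* = 2.374, (87.22, 97.78), width = 2 · t* · s/√n = 10.56
99% CI: t* = 2.640, (86.63, 98.37), width = 2 · t* · s/√n = 11.75

The 99% CI is wider by 11.75 - 10.56 = 1.19.
Higher confidence requires a wider interval.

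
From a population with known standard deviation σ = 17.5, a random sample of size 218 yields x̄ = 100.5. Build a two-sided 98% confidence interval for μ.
(97.74, 103.26)

z-interval (σ known):
z* = 2.326 for 98% confidence

Margin of error = z* · σ/√n = 2.326 · 17.5/√218 = 2.76

CI: (100.5 - 2.76, 100.5 + 2.76) = (97.74, 103.26)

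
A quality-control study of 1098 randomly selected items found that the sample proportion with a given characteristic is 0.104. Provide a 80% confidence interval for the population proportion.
(0.092, 0.116)

Proportion CI:
SE = √(p̂(1-p̂)/n) = √(0.104 · 0.896 / 1098) = 0.00921

z* = 1.282
Margin = z* · SE = 1.282 · 0.00921 = 0.0118

CI: 0.104 ± 0.0118 = (0.092, 0.116)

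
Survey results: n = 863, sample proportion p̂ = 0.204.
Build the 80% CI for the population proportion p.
(0.186, 0.222)

Proportion CI:
SE = √(p̂(1-p̂)/n) = √(0.204 · 0.796 / 863) = 0.01372

z* = 1.282
Margin = z* · SE = 1.282 · 0.01372 = 0.0176

CI: 0.204 ± 0.0176 = (0.186, 0.222)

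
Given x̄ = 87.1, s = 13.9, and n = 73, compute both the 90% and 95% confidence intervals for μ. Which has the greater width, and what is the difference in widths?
95% CI is wider by 1.06

df = 72
90% CI: t* = 1.666, (84.39, 89.81), width = 2 · t* · s/√n = 5.42
95% CI: t* = 1.993, (83.86, 90.34), width = 2 · t* · s/√n = 6.48

The 95% CI is wider by 6.48 - 5.42 = 1.06.
Higher confidence requires a wider interval.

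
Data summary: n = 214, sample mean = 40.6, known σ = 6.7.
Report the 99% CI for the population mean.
(39.42, 41.78)

z-interval (σ known):
z* = 2.576 for 99% confidence

Margin of error = z* · σ/√n = 2.576 · 6.7/√214 = 1.18

CI: (40.6 - 1.18, 40.6 + 1.18) = (39.42, 41.78)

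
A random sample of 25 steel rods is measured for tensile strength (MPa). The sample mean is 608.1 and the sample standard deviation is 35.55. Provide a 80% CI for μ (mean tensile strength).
(598.73, 617.47)

t-interval (σ unknown):
df = n - 1 = 24
t* = 1.318 for 80% confidence

Margin of error = t* · s/√n = 1.318 · 35.55/√25 = 9.37

CI: (598.73, 617.47)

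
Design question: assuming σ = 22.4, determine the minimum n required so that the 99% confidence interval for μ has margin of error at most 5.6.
n ≥ 107

For margin E ≤ 5.6:
n ≥ (z* · σ / E)²
n ≥ (2.576 · 22.4 / 5.6)²
n ≥ 106.17

Minimum n = 107 (rounding up)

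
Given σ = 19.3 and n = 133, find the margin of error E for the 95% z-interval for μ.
Margin of error = 3.28

Margin of error = z* · σ/√n
= 1.960 · 19.3/√133
= 1.960 · 19.3/11.5326
= 3.28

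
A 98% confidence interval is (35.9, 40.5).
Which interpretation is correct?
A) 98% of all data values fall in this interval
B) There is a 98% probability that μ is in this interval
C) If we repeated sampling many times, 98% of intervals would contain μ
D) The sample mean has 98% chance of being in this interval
C

A) Wrong — a CI is about the parameter μ, not individual data values.
B) Wrong — μ is fixed; the randomness lives in the interval, not in μ.
C) Correct — this is the frequentist long-run coverage interpretation.
D) Wrong — x̄ is observed and sits in the interval by construction.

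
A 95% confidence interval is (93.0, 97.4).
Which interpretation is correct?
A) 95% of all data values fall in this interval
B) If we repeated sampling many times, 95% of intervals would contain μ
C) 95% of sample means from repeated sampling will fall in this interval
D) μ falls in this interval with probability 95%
B

A) Wrong — a CI is about the parameter μ, not individual data values.
B) Correct — this is the frequentist long-run coverage interpretation.
C) Wrong — coverage applies to intervals containing μ, not to future x̄ values.
D) Wrong — μ is fixed; the randomness lives in the interval, not in μ.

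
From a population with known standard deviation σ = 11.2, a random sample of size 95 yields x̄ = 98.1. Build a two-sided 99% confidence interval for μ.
(95.14, 101.06)

z-interval (σ known):
z* = 2.576 for 99% confidence

Margin of error = z* · σ/√n = 2.576 · 11.2/√95 = 2.96

CI: (98.1 - 2.96, 98.1 + 2.96) = (95.14, 101.06)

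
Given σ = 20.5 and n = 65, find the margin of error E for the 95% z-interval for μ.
Margin of error = 4.98

Margin of error = z* · σ/√n
= 1.960 · 20.5/√65
= 1.960 · 20.5/8.0623
= 4.98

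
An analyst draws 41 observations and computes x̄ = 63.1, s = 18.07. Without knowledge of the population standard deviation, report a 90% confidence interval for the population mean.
(58.35, 67.85)

t-interval (σ unknown):
df = n - 1 = 40
t* = 1.684 for 90% confidence

Margin of error = t* · s/√n = 1.684 · 18.07/√41 = 4.75

CI: (58.35, 67.85)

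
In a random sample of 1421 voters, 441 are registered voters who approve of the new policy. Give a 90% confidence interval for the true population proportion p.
(0.290, 0.331)

Proportion CI:
p̂ = 441/1421 = 0.31034
SE = √(p̂(1-p̂)/n) = √(0.31034 · 0.68966 / 1421) = 0.01227

z* = 1.645
Margin = z* · SE = 1.645 · 0.01227 = 0.0202

CI: 0.31034 ± 0.0202 = (0.290, 0.331)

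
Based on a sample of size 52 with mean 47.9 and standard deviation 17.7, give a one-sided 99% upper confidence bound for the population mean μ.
μ ≤ 53.80

Upper bound (one-sided):
t* = 2.402 (one-sided for 99%)
Upper bound = x̄ + t* · s/√n = 47.9 + 2.402 · 17.7/√52 = 53.80

We are 99% confident that μ ≤ 53.80.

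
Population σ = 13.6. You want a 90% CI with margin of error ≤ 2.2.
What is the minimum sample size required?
n ≥ 104

For margin E ≤ 2.2:
n ≥ (z* · σ / E)²
n ≥ (1.645 · 13.6 / 2.2)²
n ≥ 103.41

Minimum n = 104 (rounding up)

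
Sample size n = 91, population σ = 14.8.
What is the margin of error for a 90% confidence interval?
Margin of error = 2.55

Margin of error = z* · σ/√n
= 1.645 · 14.8/√91
= 1.645 · 14.8/9.5394
= 2.55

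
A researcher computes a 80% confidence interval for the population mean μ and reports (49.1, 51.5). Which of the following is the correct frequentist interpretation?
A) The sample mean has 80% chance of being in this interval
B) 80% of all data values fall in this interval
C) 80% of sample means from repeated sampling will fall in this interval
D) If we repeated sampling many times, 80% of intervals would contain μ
D

A) Wrong — x̄ is observed and sits in the interval by construction.
B) Wrong — a CI is about the parameter μ, not individual data values.
C) Wrong — coverage applies to intervals containing μ, not to future x̄ values.
D) Correct — this is the frequentist long-run coverage interpretation.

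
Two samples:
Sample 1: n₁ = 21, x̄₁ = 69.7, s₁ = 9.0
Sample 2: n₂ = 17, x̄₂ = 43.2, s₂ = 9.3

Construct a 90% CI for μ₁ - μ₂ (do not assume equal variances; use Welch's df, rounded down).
(21.44, 31.56)

Difference: x̄₁ - x̄₂ = 26.50
SE = √(s₁²/n₁ + s₂²/n₂) = √(9.0²/21 + 9.3²/17) = 2.9908
df = 33.88 → 33 (Welch–Satterthwaite, rounded down)
t* = 1.692

CI: 26.50 ± 1.692 · 2.9908 = 26.50 ± 5.06 = (21.44, 31.56)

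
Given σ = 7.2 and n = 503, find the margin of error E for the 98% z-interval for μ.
Margin of error = 0.75

Margin of error = z* · σ/√n
= 2.326 · 7.2/√503
= 2.326 · 7.2/22.4277
= 0.75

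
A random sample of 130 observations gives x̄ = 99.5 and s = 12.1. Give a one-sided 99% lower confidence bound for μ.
μ ≥ 97.00

Lower bound (one-sided):
t* = 2.356 (one-sided for 99%)
Lower bound = x̄ - t* · s/√n = 99.5 - 2.356 · 12.1/√130 = 97.00

We are 99% confident that μ ≥ 97.00.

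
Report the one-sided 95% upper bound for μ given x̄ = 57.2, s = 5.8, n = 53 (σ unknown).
μ ≤ 58.53

Upper bound (one-sided):
t* = 1.675 (one-sided for 95%)
Upper bound = x̄ + t* · s/√n = 57.2 + 1.675 · 5.8/√53 = 58.53

We are 95% confident that μ ≤ 58.53.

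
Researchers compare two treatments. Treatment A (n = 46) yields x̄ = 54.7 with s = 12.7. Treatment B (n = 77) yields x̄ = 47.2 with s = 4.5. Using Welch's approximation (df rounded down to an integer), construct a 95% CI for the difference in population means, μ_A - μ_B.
(3.60, 11.40)

Difference: x̄₁ - x̄₂ = 7.50
SE = √(s₁²/n₁ + s₂²/n₂) = √(12.7²/46 + 4.5²/77) = 1.9415
df = 51.83 → 51 (Welch–Satterthwaite, rounded down)
t* = 2.008

CI: 7.50 ± 2.008 · 1.9415 = 7.50 ± 3.90 = (3.60, 11.40)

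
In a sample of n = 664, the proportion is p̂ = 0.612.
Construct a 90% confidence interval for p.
(0.581, 0.643)

Proportion CI:
SE = √(p̂(1-p̂)/n) = √(0.612 · 0.388 / 664) = 0.01891

z* = 1.645
Margin = z* · SE = 1.645 · 0.01891 = 0.0311

CI: 0.612 ± 0.0311 = (0.581, 0.643)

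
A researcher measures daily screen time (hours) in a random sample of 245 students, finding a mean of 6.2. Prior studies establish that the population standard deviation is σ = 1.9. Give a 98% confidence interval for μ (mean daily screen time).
(5.92, 6.48)

z-interval (σ known):
z* = 2.326 for 98% confidence

Margin of error = z* · σ/√n = 2.326 · 1.9/√245 = 0.28

CI: (6.2 - 0.28, 6.2 + 0.28) = (5.92, 6.48)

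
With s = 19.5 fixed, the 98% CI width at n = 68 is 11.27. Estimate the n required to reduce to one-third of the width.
n ≈ 612

CI width ∝ 1/√n
To reduce width by factor 3, need √n to grow by 3 → need 3² = 9 times as many samples.

Current: n = 68, width = 11.27
New: n = 612, width ≈ 3.68

Width reduced by factor of 11.27/3.68 = 3.06.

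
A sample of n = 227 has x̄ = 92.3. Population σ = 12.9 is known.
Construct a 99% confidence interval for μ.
(90.09, 94.51)

z-interval (σ known):
z* = 2.576 for 99% confidence

Margin of error = z* · σ/√n = 2.576 · 12.9/√227 = 2.21

CI: (92.3 - 2.21, 92.3 + 2.21) = (90.09, 94.51)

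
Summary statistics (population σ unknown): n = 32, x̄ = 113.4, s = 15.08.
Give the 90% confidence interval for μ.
(108.88, 117.92)

t-interval (σ unknown):
df = n - 1 = 31
t* = 1.696 for 90% confidence

Margin of error = t* · s/√n = 1.696 · 15.08/√32 = 4.52

CI: (108.88, 117.92)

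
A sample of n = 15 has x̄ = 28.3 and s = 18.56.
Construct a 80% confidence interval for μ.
(21.85, 34.75)

t-interval (σ unknown):
df = n - 1 = 14
t* = 1.345 for 80% confidence

Margin of error = t* · s/√n = 1.345 · 18.56/√15 = 6.45

CI: (21.85, 34.75)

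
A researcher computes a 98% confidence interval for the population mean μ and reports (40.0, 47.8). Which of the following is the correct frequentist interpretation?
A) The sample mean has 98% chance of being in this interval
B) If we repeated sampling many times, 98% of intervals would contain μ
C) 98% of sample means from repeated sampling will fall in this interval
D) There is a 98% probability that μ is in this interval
B

A) Wrong — x̄ is observed and sits in the interval by construction.
B) Correct — this is the frequentist long-run coverage interpretation.
C) Wrong — coverage applies to intervals containing μ, not to future x̄ values.
D) Wrong — μ is fixed; the randomness lives in the interval, not in μ.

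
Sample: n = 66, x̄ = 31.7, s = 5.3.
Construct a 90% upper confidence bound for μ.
μ ≤ 32.54

Upper bound (one-sided):
t* = 1.295 (one-sided for 90%)
Upper bound = x̄ + t* · s/√n = 31.7 + 1.295 · 5.3/√66 = 32.54

We are 90% confident that μ ≤ 32.54.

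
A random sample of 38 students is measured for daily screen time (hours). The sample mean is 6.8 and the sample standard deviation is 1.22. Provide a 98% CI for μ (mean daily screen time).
(6.32, 7.28)

t-interval (σ unknown):
df = n - 1 = 37
t* = 2.431 for 98% confidence

Margin of error = t* · s/√n = 2.431 · 1.22/√38 = 0.48

CI: (6.32, 7.28)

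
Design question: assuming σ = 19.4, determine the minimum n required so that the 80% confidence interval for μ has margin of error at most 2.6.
n ≥ 92

For margin E ≤ 2.6:
n ≥ (z* · σ / E)²
n ≥ (1.282 · 19.4 / 2.6)²
n ≥ 91.50

Minimum n = 92 (rounding up)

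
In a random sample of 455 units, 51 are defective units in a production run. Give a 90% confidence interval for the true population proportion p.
(0.088, 0.136)

Proportion CI:
p̂ = 51/455 = 0.11209
SE = √(p̂(1-p̂)/n) = √(0.11209 · 0.88791 / 455) = 0.01479

z* = 1.645
Margin = z* · SE = 1.645 · 0.01479 = 0.0243

CI: 0.11209 ± 0.0243 = (0.088, 0.136)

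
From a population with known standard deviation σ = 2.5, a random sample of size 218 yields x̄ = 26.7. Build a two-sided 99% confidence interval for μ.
(26.26, 27.14)

z-interval (σ known):
z* = 2.576 for 99% confidence

Margin of error = z* · σ/√n = 2.576 · 2.5/√218 = 0.44

CI: (26.7 - 0.44, 26.7 + 0.44) = (26.26, 27.14)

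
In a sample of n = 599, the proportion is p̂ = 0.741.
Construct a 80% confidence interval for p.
(0.718, 0.764)

Proportion CI:
SE = √(p̂(1-p̂)/n) = √(0.741 · 0.259 / 599) = 0.01790

z* = 1.282
Margin = z* · SE = 1.282 · 0.01790 = 0.0229

CI: 0.741 ± 0.0229 = (0.718, 0.764)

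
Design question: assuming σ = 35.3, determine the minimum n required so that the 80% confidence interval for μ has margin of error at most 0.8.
n ≥ 3200

For margin E ≤ 0.8:
n ≥ (z* · σ / E)²
n ≥ (1.282 · 35.3 / 0.8)²
n ≥ 3199.97

Minimum n = 3200 (rounding up)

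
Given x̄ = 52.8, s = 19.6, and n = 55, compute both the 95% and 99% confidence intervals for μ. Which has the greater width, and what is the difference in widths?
99% CI is wider by 3.51

df = 54
95% CI: t* = 2.005, (47.50, 58.10), width = 2 · t* · s/√n = 10.60
99% CI: t* = 2.670, (45.74, 59.86), width = 2 · t* · s/√n = 14.11

The 99% CI is wider by 14.11 - 10.60 = 3.51.
Higher confidence requires a wider interval.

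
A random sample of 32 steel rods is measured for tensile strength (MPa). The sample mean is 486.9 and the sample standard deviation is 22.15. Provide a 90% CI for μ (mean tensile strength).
(480.26, 493.54)

t-interval (σ unknown):
df = n - 1 = 31
t* = 1.696 for 90% confidence

Margin of error = t* · s/√n = 1.696 · 22.15/√32 = 6.64

CI: (480.26, 493.54)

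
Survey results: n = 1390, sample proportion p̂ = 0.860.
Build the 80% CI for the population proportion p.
(0.848, 0.872)

Proportion CI:
SE = √(p̂(1-p̂)/n) = √(0.860 · 0.140 / 1390) = 0.00931

z* = 1.282
Margin = z* · SE = 1.282 · 0.00931 = 0.0119

CI: 0.860 ± 0.0119 = (0.848, 0.872)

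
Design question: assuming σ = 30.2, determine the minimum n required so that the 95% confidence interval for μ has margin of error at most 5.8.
n ≥ 105

For margin E ≤ 5.8:
n ≥ (z* · σ / E)²
n ≥ (1.960 · 30.2 / 5.8)²
n ≥ 104.15

Minimum n = 105 (rounding up)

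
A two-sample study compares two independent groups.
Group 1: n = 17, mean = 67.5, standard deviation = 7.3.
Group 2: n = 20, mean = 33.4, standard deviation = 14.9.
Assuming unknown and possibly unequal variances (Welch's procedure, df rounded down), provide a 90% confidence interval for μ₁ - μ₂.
(27.68, 40.52)

Difference: x̄₁ - x̄₂ = 34.10
SE = √(s₁²/n₁ + s₂²/n₂) = √(7.3²/17 + 14.9²/20) = 3.7730
df = 28.54 → 28 (Welch–Satterthwaite, rounded down)
t* = 1.701

CI: 34.10 ± 1.701 · 3.7730 = 34.10 ± 6.42 = (27.68, 40.52)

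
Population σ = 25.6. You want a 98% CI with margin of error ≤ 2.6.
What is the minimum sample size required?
n ≥ 525

For margin E ≤ 2.6:
n ≥ (z* · σ / E)²
n ≥ (2.326 · 25.6 / 2.6)²
n ≥ 524.51

Minimum n = 525 (rounding up)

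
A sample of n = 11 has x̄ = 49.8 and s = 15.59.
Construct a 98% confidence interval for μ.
(36.81, 62.79)

t-interval (σ unknown):
df = n - 1 = 10
t* = 2.764 for 98% confidence

Margin of error = t* · s/√n = 2.764 · 15.59/√11 = 12.99

CI: (36.81, 62.79)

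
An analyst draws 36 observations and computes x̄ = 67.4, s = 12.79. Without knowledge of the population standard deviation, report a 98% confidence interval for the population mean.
(62.20, 72.60)

t-interval (σ unknown):
df = n - 1 = 35
t* = 2.438 for 98% confidence

Margin of error = t* · s/√n = 2.438 · 12.79/√36 = 5.20

CI: (62.20, 72.60)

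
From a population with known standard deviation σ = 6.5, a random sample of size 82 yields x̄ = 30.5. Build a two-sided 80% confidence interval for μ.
(29.58, 31.42)

z-interval (σ known):
z* = 1.282 for 80% confidence

Margin of error = z* · σ/√n = 1.282 · 6.5/√82 = 0.92

CI: (30.5 - 0.92, 30.5 + 0.92) = (29.58, 31.42)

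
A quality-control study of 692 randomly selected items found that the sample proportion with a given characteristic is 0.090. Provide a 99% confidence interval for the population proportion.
(0.062, 0.118)

Proportion CI:
SE = √(p̂(1-p̂)/n) = √(0.090 · 0.910 / 692) = 0.01088

z* = 2.576
Margin = z* · SE = 2.576 · 0.01088 = 0.0280

CI: 0.090 ± 0.0280 = (0.062, 0.118)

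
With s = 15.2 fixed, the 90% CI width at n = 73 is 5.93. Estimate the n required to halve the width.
n ≈ 292

CI width ∝ 1/√n
To reduce width by factor 2, need √n to grow by 2 → need 2² = 4 times as many samples.

Current: n = 73, width = 5.93
New: n = 292, width ≈ 2.94

Width reduced by factor of 5.93/2.94 = 2.02.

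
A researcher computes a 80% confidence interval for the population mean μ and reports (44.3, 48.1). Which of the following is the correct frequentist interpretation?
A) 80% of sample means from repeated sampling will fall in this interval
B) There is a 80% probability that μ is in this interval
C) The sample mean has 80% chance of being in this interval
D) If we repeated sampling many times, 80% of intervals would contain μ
D

A) Wrong — coverage applies to intervals containing μ, not to future x̄ values.
B) Wrong — μ is fixed; the randomness lives in the interval, not in μ.
C) Wrong — x̄ is observed and sits in the interval by construction.
D) Correct — this is the frequentist long-run coverage interpretation.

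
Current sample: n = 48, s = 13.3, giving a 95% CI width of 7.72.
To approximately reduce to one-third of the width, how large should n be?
n ≈ 432

CI width ∝ 1/√n
To reduce width by factor 3, need √n to grow by 3 → need 3² = 9 times as many samples.

Current: n = 48, width = 7.72
New: n = 432, width ≈ 2.51

Width reduced by factor of 7.72/2.51 = 3.08.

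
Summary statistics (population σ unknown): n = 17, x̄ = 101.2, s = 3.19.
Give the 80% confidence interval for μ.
(100.17, 102.23)

t-interval (σ unknown):
df = n - 1 = 16
t* = 1.337 for 80% confidence

Margin of error = t* · s/√n = 1.337 · 3.19/√17 = 1.03

CI: (100.17, 102.23)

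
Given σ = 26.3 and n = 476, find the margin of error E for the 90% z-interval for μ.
Margin of error = 1.98

Margin of error = z* · σ/√n
= 1.645 · 26.3/√476
= 1.645 · 26.3/21.8174
= 1.98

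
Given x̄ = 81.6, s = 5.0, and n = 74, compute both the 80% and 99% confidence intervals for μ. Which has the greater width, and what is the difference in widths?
99% CI is wider by 1.57

df = 73
80% CI: t* = 1.293, (80.85, 82.35), width = 2 · t* · s/√n = 1.50
99% CI: t* = 2.645, (80.06, 83.14), width = 2 · t* · s/√n = 3.07

The 99% CI is wider by 3.07 - 1.50 = 1.57.
Higher confidence requires a wider interval.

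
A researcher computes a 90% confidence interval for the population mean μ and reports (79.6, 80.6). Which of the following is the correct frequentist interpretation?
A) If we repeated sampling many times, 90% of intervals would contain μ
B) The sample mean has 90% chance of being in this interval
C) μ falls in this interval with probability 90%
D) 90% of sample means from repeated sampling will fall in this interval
A

A) Correct — this is the frequentist long-run coverage interpretation.
B) Wrong — x̄ is observed and sits in the interval by construction.
C) Wrong — μ is fixed; the randomness lives in the interval, not in μ.
D) Wrong — coverage applies to intervals containing μ, not to future x̄ values.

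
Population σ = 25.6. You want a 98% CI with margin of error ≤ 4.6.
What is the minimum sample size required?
n ≥ 168

For margin E ≤ 4.6:
n ≥ (z* · σ / E)²
n ≥ (2.326 · 25.6 / 4.6)²
n ≥ 167.57

Minimum n = 168 (rounding up)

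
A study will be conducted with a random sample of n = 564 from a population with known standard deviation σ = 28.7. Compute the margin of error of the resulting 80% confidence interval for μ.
Margin of error = 1.55

Margin of error = z* · σ/√n
= 1.282 · 28.7/√564
= 1.282 · 28.7/23.7487
= 1.55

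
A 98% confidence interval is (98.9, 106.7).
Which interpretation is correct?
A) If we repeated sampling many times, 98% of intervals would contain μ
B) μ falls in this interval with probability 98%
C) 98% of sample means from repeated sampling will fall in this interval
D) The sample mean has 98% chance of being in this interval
A

A) Correct — this is the frequentist long-run coverage interpretation.
B) Wrong — μ is fixed; the randomness lives in the interval, not in μ.
C) Wrong — coverage applies to intervals containing μ, not to future x̄ values.
D) Wrong — x̄ is observed and sits in the interval by construction.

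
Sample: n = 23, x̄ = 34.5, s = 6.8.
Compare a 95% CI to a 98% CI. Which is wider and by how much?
98% CI is wider by 1.23

df = 22
95% CI: t* = 2.074, (31.56, 37.44), width = 2 · t* · s/√n = 5.88
98% CI: t* = 2.508, (30.94, 38.06), width = 2 · t* · s/√n = 7.11

The 98% CI is wider by 7.11 - 5.88 = 1.23.
Higher confidence requires a wider interval.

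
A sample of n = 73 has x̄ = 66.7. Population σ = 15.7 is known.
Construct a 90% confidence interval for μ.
(63.68, 69.72)

z-interval (σ known):
z* = 1.645 for 90% confidence

Margin of error = z* · σ/√n = 1.645 · 15.7/√73 = 3.02

CI: (66.7 - 3.02, 66.7 + 3.02) = (63.68, 69.72)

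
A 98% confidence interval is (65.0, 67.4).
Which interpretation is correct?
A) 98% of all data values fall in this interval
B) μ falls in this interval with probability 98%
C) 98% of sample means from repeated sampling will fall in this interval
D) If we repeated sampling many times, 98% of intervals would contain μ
D

A) Wrong — a CI is about the parameter μ, not individual data values.
B) Wrong — μ is fixed; the randomness lives in the interval, not in μ.
C) Wrong — coverage applies to intervals containing μ, not to future x̄ values.
D) Correct — this is the frequentist long-run coverage interpretation.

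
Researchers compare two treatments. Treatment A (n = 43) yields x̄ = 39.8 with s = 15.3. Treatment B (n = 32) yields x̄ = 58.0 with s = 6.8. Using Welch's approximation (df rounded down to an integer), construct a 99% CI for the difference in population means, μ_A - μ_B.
(-25.18, -11.22)

Difference: x̄₁ - x̄₂ = -18.20
SE = √(s₁²/n₁ + s₂²/n₂) = √(15.3²/43 + 6.8²/32) = 2.6247
df = 61.39 → 61 (Welch–Satterthwaite, rounded down)
t* = 2.659

CI: -18.20 ± 2.659 · 2.6247 = -18.20 ± 6.98 = (-25.18, -11.22)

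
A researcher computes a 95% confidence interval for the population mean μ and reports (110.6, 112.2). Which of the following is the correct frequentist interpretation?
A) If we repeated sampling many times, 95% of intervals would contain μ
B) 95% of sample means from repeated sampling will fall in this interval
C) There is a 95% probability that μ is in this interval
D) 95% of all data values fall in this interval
A

A) Correct — this is the frequentist long-run coverage interpretation.
B) Wrong — coverage applies to intervals containing μ, not to future x̄ values.
C) Wrong — μ is fixed; the randomness lives in the interval, not in μ.
D) Wrong — a CI is about the parameter μ, not individual data values.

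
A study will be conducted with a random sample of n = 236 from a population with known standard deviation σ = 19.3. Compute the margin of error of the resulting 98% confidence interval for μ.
Margin of error = 2.92

Margin of error = z* · σ/√n
= 2.326 · 19.3/√236
= 2.326 · 19.3/15.3623
= 2.92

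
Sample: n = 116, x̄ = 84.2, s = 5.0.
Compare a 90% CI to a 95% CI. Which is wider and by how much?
95% CI is wider by 0.30

df = 115
90% CI: t* = 1.658, (83.43, 84.97), width = 2 · t* · s/√n = 1.54
95% CI: t* = 1.981, (83.28, 85.12), width = 2 · t* · s/√n = 1.84

The 95% CI is wider by 1.84 - 1.54 = 0.30.
Higher confidence requires a wider interval.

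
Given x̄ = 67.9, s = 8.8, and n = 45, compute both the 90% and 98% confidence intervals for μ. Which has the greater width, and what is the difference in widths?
98% CI is wider by 1.92

df = 44
90% CI: t* = 1.680, (65.70, 70.10), width = 2 · t* · s/√n = 4.41
98% CI: t* = 2.414, (64.73, 71.07), width = 2 · t* · s/√n = 6.33

The 98% CI is wider by 6.33 - 4.41 = 1.92.
Higher confidence requires a wider interval.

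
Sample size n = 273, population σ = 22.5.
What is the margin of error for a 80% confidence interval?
Margin of error = 1.75

Margin of error = z* · σ/√n
= 1.282 · 22.5/√273
= 1.282 · 22.5/16.5227
= 1.75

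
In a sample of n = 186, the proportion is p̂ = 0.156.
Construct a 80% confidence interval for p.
(0.122, 0.190)

Proportion CI:
SE = √(p̂(1-p̂)/n) = √(0.156 · 0.844 / 186) = 0.02661

z* = 1.282
Margin = z* · SE = 1.282 · 0.02661 = 0.0341

CI: 0.156 ± 0.0341 = (0.122, 0.190)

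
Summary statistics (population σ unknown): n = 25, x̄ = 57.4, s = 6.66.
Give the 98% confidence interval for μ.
(54.08, 60.72)

t-interval (σ unknown):
df = n - 1 = 24
t* = 2.492 for 98% confidence

Margin of error = t* · s/√n = 2.492 · 6.66/√25 = 3.32

CI: (54.08, 60.72)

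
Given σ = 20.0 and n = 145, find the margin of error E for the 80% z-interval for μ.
Margin of error = 2.13

Margin of error = z* · σ/√n
= 1.282 · 20.0/√145
= 1.282 · 20.0/12.0416
= 2.13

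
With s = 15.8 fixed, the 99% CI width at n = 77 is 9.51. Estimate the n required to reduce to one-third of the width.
n ≈ 693

CI width ∝ 1/√n
To reduce width by factor 3, need √n to grow by 3 → need 3² = 9 times as many samples.

Current: n = 77, width = 9.51
New: n = 693, width ≈ 3.10

Width reduced by factor of 9.51/3.10 = 3.07.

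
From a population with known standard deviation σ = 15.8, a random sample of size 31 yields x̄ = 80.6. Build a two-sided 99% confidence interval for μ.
(73.29, 87.91)

z-interval (σ known):
z* = 2.576 for 99% confidence

Margin of error = z* · σ/√n = 2.576 · 15.8/√31 = 7.31

CI: (80.6 - 7.31, 80.6 + 7.31) = (73.29, 87.91)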